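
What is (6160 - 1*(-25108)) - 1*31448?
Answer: -180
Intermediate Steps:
(6160 - 1*(-25108)) - 1*31448 = (6160 + 25108) - 31448 = 31268 - 31448 = -180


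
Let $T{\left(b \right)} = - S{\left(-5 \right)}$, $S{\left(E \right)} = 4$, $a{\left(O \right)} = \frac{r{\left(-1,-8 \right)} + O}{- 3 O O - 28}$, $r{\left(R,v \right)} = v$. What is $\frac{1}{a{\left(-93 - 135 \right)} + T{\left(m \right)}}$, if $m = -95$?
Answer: $- \frac{38995}{155921} \approx -0.25009$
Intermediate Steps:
$a{\left(O \right)} = \frac{-8 + O}{-28 - 3 O^{2}}$ ($a{\left(O \right)} = \frac{-8 + O}{- 3 O O - 28} = \frac{-8 + O}{- 3 O^{2} - 28} = \frac{-8 + O}{-28 - 3 O^{2}}$)
$T{\left(b \right)} = -4$ ($T{\left(b \right)} = \left(-1\right) 4 = -4$)
$\frac{1}{a{\left(-93 - 135 \right)} + T{\left(m \right)}} = \frac{1}{\frac{8 - \left(-93 - 135\right)}{28 + 3 \left(-93 - 135\right)^{2}} - 4} = \frac{1}{\frac{8 - -228}{28 + 3 \left(-228\right)^{2}} - 4} = \frac{1}{\frac{8 + 228}{28 + 3 \cdot 51984} - 4} = \frac{1}{\frac{1}{28 + 155952} \cdot 236 - 4} = \frac{1}{\frac{1}{155980} \cdot 236 - 4} = \frac{1}{\frac{59}{38995} - 4} = \frac{1}{- \frac{155921}{38995}} = - \frac{38995}{155921}$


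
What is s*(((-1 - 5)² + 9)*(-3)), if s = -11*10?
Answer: 14850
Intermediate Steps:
s = -110
s*(((-1 - 5)² + 9)*(-3)) = -110*((-1 - 5)² + 9)*(-3) = -110*((-6)² + 9)*(-3) = -110*(36 + 9)*(-3) = -4950*(-3) = -110*(-135) = 14850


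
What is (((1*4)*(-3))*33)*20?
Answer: -7920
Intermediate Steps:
(((1*4)*(-3))*33)*20 = ((4*(-3))*33)*20 = -12*33*20 = -396*20 = -7920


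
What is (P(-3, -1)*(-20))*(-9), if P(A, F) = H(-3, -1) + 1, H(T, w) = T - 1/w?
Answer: -180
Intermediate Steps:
P(A, F) = -1 (P(A, F) = (-3 - 1/(-1)) + 1 = (-3 - 1*(-1)) + 1 = (-3 + 1) + 1 = -2 + 1 = -1)
(P(-3, -1)*(-20))*(-9) = -1*(-20)*(-9) = 20*(-9) = -180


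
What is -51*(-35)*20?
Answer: 35700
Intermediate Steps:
-51*(-35)*20 = 1785*20 = 35700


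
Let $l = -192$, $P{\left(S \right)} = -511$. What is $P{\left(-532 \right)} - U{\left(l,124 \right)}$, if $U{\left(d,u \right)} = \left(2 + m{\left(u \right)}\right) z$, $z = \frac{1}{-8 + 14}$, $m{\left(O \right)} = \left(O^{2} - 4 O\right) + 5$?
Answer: $- \frac{17953}{6} \approx -2992.2$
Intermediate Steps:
$m{\left(O \right)} = 5 + O^{2} - 4 O$
$z = \frac{1}{6} \approx 0.16667$
$U{\left(d,u \right)} = \frac{7}{6} - \frac{2 u}{3} + \frac{u^{2}}{6}$ ($U{\left(d,u \right)} = \left(2 + \left(5 + u^{2} - 4 u\right)\right) \frac{1}{6} = \left(7 + u^{2} - 4 u\right) \frac{1}{6} = \frac{7}{6} - \frac{2 u}{3} + \frac{u^{2}}{6}$)
$P{\left(-532 \right)} - U{\left(l,124 \right)} = -511 - \left(\frac{7}{6} - \frac{248}{3} + \frac{124^{2}}{6}\right) = -511 - \left(\frac{7}{6} - \frac{248}{3} + \frac{1}{6} \cdot 15376\right) = -511 - \left(\frac{7}{6} - \frac{248}{3} + \frac{7688}{3}\right) = -511 - \frac{14887}{6} = - \frac{17953}{6}$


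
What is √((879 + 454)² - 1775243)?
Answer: √1646 ≈ 40.571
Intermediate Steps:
√((879 + 454)² - 1775243) = √(1333² - 1775243) = √(1776889 - 1775243) = √1646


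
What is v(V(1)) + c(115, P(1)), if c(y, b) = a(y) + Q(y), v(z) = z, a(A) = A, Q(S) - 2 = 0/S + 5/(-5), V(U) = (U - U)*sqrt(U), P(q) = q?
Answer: 116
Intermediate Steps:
V(U) = 0 (V(U) = 0*sqrt(U) = 0)
Q(S) = 1 (Q(S) = 2 + (0/S + 5/(-5)) = 2 + (0 + 5*(-1/5)) = 2 + (0 - 1) = 2 - 1 = 1)
c(y, b) = 1 + y (c(y, b) = y + 1 = 1 + y)
v(V(1)) + c(115, P(1)) = 0 + (1 + 115) = 0 + 116 = 116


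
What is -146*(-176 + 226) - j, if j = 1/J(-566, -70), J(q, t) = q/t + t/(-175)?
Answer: -2168135/297 ≈ -7300.1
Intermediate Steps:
J(q, t) = -t/175 + q/t (J(q, t) = q/t + t*(-1/175) = q/t - t/175 = -t/175 + q/t)
j = 35/297 (j = 1/(-1/175*(-70) - 566/(-70)) = 1/(⅖ - 566*(-1/70)) = 1/(⅖ + 283/35) = 1/(297/35) = 35/297 ≈ 0.11785)
-146*(-176 + 226) - j = -146*(-176 + 226) - 1*35/297 = -146*50 - 35/297 = -7300 - 35/297 = -2168135/297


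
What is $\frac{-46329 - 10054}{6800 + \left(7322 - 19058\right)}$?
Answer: $\frac{56383}{4936} \approx 11.423$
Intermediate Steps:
$\frac{-46329 - 10054}{6800 + \left(7322 - 19058\right)} = - \frac{56383}{6800 + \left(7322 - 19058\right)} = - \frac{56383}{6800 - 11736} = - \frac{56383}{-4936} = \left(-56383\right) \left(- \frac{1}{4936}\right) = \frac{56383}{4936}$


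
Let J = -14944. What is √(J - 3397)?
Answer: I*√18341 ≈ 135.43*I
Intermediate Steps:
√(J - 3397) = √(-14944 - 3397) = √(-18341) = I*√18341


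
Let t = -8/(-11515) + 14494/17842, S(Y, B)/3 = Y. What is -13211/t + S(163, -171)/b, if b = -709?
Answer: -962227674313882/59216086257 ≈ -16249.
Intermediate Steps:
S(Y, B) = 3*Y
t = 83520573/102725315 (t = -8*(-1/11515) + 14494*(1/17842) = 8/11515 + 7247/8921 = 83520573/102725315 ≈ 0.81305)
-13211/t + S(163, -171)/b = -13211/83520573/102725315 + (3*163)/(-709) = -13211*102725315/83520573 + 489*(-1/709) = -1357104136465/83520573 - 489/709 = -962227674313882/59216086257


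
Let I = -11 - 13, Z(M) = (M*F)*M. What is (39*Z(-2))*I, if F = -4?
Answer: 14976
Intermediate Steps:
Z(M) = -4*M² (Z(M) = (M*(-4))*M = (-4*M)*M = -4*M²)
I = -24
(39*Z(-2))*I = (39*(-4*(-2)²))*(-24) = (39*(-4*4))*(-24) = (39*(-16))*(-24) = -624*(-24) = 14976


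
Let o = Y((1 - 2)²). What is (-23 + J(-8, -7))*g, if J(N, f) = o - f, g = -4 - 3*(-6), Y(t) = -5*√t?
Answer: -294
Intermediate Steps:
o = -5 (o = -5*√((1 - 2)²) = -5*√((-1)²) = -5*√1 = -5*1 = -5)
g = 14 (g = -4 + 18 = 14)
J(N, f) = -5 - f
(-23 + J(-8, -7))*g = (-23 + (-5 - 1*(-7)))*14 = (-23 + (-5 + 7))*14 = (-23 + 2)*14 = -21*14 = -294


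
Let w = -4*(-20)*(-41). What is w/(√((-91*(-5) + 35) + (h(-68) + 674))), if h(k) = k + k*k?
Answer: -164*√1430/143 ≈ -43.369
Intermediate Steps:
h(k) = k + k²
w = -3280 (w = 80*(-41) = -3280)
w/(√((-91*(-5) + 35) + (h(-68) + 674))) = -3280/√((-91*(-5) + 35) + (-68*(1 - 68) + 674)) = -3280/√((455 + 35) + (-68*(-67) + 674)) = -3280/√(490 + (4556 + 674)) = -3280/√(490 + 5230) = -3280*√1430/2860 = -164*√1430/143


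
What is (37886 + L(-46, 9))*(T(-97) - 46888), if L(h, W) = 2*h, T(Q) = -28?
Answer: -1773143304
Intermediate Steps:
(37886 + L(-46, 9))*(T(-97) - 46888) = (37886 + 2*(-46))*(-28 - 46888) = (37886 - 92)*(-46916) = 37794*(-46916) = -1773143304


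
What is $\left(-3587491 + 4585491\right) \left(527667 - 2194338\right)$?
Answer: $-1663337658000$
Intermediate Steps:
$\left(-3587491 + 4585491\right) \left(527667 - 2194338\right) = 998000 \left(-1666671\right) = -1663337658000$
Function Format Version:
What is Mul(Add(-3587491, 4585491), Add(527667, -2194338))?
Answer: -1663337658000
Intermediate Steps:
Mul(Add(-3587491, 4585491), Add(527667, -2194338)) = Mul(998000, -1666671) = -1663337658000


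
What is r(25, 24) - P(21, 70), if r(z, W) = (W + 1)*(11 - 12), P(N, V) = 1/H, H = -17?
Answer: -424/17 ≈ -24.941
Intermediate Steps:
P(N, V) = -1/17 (P(N, V) = 1/(-17) = -1/17)
r(z, W) = -1 - W (r(z, W) = (1 + W)*(-1) = -1 - W)
r(25, 24) - P(21, 70) = (-1 - 1*24) - 1*(-1/17) = (-1 - 24) + 1/17 = -25 + 1/17 = -424/17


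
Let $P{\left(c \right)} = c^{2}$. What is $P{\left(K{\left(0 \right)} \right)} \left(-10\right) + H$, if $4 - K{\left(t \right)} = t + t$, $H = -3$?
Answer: $-163$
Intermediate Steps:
$K{\left(t \right)} = 4 - 2 t$ ($K{\left(t \right)} = 4 - \left(t + t\right) = 4 - 2 t$)
$P{\left(K{\left(0 \right)} \right)} \left(-10\right) + H = \left(4 - 0\right)^{2} \left(-10\right) - 3 = \left(4 + 0\right)^{2} \left(-10\right) - 3 = 4^{2} \left(-10\right) - 3 = 16 \left(-10\right) - 3 = -160 - 3 = -163$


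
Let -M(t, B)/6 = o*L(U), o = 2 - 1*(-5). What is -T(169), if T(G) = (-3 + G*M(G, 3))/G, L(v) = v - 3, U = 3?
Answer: 3/169 ≈ 0.017751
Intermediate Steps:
L(v) = -3 + v
o = 7 (o = 2 + 5 = 7)
M(t, B) = 0 (M(t, B) = -42*(-3 + 3) = -42*0 = -6*0 = 0)
T(G) = -3/G (T(G) = (-3 + G*0)/G = (-3 + 0)/G = -3/G)
-T(169) = -(-3)/169 = -1*(-3/169) = 3/169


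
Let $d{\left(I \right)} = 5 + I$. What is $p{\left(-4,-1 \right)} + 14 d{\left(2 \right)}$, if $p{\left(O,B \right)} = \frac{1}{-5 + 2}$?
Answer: $\frac{293}{3} \approx 97.667$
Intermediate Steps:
$p{\left(O,B \right)} = - \frac{1}{3}$ ($p{\left(O,B \right)} = \frac{1}{-3} = - \frac{1}{3}$)
$p{\left(-4,-1 \right)} + 14 d{\left(2 \right)} = - \frac{1}{3} + 14 \left(5 + 2\right) = - \frac{1}{3} + 14 \cdot 7 = - \frac{1}{3} + 98 = \frac{293}{3}$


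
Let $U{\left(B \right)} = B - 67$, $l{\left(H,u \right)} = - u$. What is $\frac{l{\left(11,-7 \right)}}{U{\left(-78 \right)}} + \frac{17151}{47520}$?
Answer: $\frac{143617}{459360} \approx 0.31265$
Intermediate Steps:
$U{\left(B \right)} = -67 + B$
$\frac{l{\left(11,-7 \right)}}{U{\left(-78 \right)}} + \frac{17151}{47520} = \frac{\left(-1\right) \left(-7\right)}{-67 - 78} + \frac{17151}{47520} = \frac{7}{-145} + 17151 \cdot \frac{1}{47520} = 7 \left(- \frac{1}{145}\right) + \frac{5717}{15840} = - \frac{7}{145} + \frac{5717}{15840} = \frac{143617}{459360}$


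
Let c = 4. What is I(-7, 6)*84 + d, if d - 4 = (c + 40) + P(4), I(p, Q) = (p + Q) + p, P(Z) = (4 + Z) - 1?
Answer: -617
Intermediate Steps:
P(Z) = 3 + Z
I(p, Q) = Q + 2*p (I(p, Q) = (Q + p) + p = Q + 2*p)
d = 55 (d = 4 + ((4 + 40) + (3 + 4)) = 4 + (44 + 7) = 4 + 51 = 55)
I(-7, 6)*84 + d = (6 + 2*(-7))*84 + 55 = (6 - 14)*84 + 55 = -8*84 + 55 = -672 + 55 = -617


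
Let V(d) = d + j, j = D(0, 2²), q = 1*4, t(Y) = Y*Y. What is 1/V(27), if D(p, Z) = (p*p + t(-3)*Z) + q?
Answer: 1/67 ≈ 0.014925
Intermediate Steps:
t(Y) = Y²
q = 4
D(p, Z) = 4 + p² + 9*Z (D(p, Z) = (p*p + (-3)²*Z) + 4 = (p² + 9*Z) + 4 = 4 + p² + 9*Z)
j = 40 (j = 4 + 0² + 9*2² = 4 + 0 + 9*4 = 4 + 0 + 36 = 40)
V(d) = 40 + d (V(d) = d + 40 = 40 + d)
1/V(27) = 1/(40 + 27) = 1/67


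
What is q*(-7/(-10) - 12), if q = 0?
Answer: 0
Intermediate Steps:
q*(-7/(-10) - 12) = 0*(-7/(-10) - 12) = 0*(-7*(-⅒) - 12) = 0*(7/10 - 12) = 0*(-113/10) = 0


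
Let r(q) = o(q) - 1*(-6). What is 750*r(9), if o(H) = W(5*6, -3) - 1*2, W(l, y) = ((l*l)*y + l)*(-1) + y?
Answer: 2003250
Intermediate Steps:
W(l, y) = y - l - y*l**2 (W(l, y) = (l**2*y + l)*(-1) + y = (y*l**2 + l)*(-1) + y = (l + y*l**2)*(-1) + y = (-l - y*l**2) + y = y - l - y*l**2)
o(H) = 2665 (o(H) = (-3 - 5*6 - 1*(-3)*(5*6)**2) - 1*2 = (-3 - 1*30 - 1*(-3)*30**2) - 2 = (-3 - 30 - 1*(-3)*900) - 2 = (-3 - 30 + 2700) - 2 = 2667 - 2 = 2665)
r(q) = 2671 (r(q) = 2665 - 1*(-6) = 2665 + 6 = 2671)
750*r(9) = 750*2671 = 2003250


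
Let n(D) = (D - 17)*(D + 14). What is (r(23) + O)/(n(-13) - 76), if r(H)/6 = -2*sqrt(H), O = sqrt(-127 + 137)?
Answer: -sqrt(10)/106 + 6*sqrt(23)/53 ≈ 0.51309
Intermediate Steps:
n(D) = (-17 + D)*(14 + D)
O = sqrt(10) ≈ 3.1623
r(H) = -12*sqrt(H) (r(H) = 6*(-2*sqrt(H)) = -12*sqrt(H))
(r(23) + O)/(n(-13) - 76) = (-12*sqrt(23) + sqrt(10))/((-238 + (-13)**2 - 3*(-13)) - 76) = (sqrt(10) - 12*sqrt(23))/((-238 + 169 + 39) - 76) = (sqrt(10) - 12*sqrt(23))/(-30 - 76) = (sqrt(10) - 12*sqrt(23))/(-106) = (sqrt(10) - 12*sqrt(23))*(-1/106) = -sqrt(10)/106 + 6*sqrt(23)/53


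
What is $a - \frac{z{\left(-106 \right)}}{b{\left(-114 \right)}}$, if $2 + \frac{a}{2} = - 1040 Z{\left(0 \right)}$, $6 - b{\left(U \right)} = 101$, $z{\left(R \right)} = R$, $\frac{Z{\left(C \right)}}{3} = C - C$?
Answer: $- \frac{486}{95} \approx -5.1158$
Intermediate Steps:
$Z{\left(C \right)} = 0$ ($Z{\left(C \right)} = 3 \left(C - C\right) = 3 \cdot 0 = 0$)
$b{\left(U \right)} = -95$ ($b{\left(U \right)} = 6 - 101 = -95$)
$a = -4$ ($a = -4 + 2 \left(\left(-1040\right) 0\right) = -4 + 2 \cdot 0 = -4 + 0 = -4$)
$a - \frac{z{\left(-106 \right)}}{b{\left(-114 \right)}} = -4 - - \frac{106}{-95} = -4 - \left(-106\right) \left(- \frac{1}{95}\right) = -4 - \frac{106}{95} = - \frac{486}{95}$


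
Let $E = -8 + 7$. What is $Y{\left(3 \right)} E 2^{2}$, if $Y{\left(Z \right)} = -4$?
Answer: $16$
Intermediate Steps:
$E = -1$
$Y{\left(3 \right)} E 2^{2} = \left(-4\right) \left(-1\right) 2^{2} = 4 \cdot 4 = 16$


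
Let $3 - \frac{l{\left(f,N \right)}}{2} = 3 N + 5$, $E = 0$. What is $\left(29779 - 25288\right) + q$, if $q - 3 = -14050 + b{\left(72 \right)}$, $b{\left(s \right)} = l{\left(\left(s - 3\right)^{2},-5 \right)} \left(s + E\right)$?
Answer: $-7684$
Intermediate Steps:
$l{\left(f,N \right)} = -4 - 6 N$ ($l{\left(f,N \right)} = 6 - 2 \left(3 N + 5\right) = 6 - 2 \left(5 + 3 N\right) = 6 - \left(10 + 6 N\right) = -4 - 6 N$)
$b{\left(s \right)} = 26 s$ ($b{\left(s \right)} = \left(-4 - -30\right) \left(s + 0\right) = \left(-4 + 30\right) s = 26 s$)
$q = -12175$ ($q = 3 + \left(-14050 + 26 \cdot 72\right) = 3 + \left(-14050 + 1872\right) = 3 - 12178 = -12175$)
$\left(29779 - 25288\right) + q = \left(29779 - 25288\right) - 12175 = 4491 - 12175 = -7684$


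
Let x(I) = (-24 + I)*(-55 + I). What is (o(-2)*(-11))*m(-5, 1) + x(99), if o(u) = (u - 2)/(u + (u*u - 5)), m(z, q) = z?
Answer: 10120/3 ≈ 3373.3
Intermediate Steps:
o(u) = (-2 + u)/(-5 + u + u**2) (o(u) = (-2 + u)/(u + (u**2 - 5)) = (-2 + u)/(u + (-5 + u**2)) = (-2 + u)/(-5 + u + u**2))
x(I) = (-55 + I)*(-24 + I)
(o(-2)*(-11))*m(-5, 1) + x(99) = (((-2 - 2)/(-5 - 2 + (-2)**2))*(-11))*(-5) + (1320 + 99**2 - 79*99) = ((-4/(-5 - 2 + 4))*(-11))*(-5) + (1320 + 9801 - 7821) = ((-4/(-3))*(-11))*(-5) + 3300 = (-1/3*(-4)*(-11))*(-5) + 3300 = ((4/3)*(-11))*(-5) + 3300 = -44/3*(-5) + 3300 = 220/3 + 3300 = 10120/3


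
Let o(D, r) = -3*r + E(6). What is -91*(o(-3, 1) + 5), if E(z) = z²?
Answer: -3458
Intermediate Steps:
o(D, r) = 36 - 3*r (o(D, r) = -3*r + 6² = -3*r + 36 = 36 - 3*r)
-91*(o(-3, 1) + 5) = -91*((36 - 3*1) + 5) = -91*((36 - 3) + 5) = -91*(33 + 5) = -91*38 = -3458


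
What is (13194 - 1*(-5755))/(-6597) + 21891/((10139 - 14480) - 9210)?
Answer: -133730942/29798649 ≈ -4.4878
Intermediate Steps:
(13194 - 1*(-5755))/(-6597) + 21891/((10139 - 14480) - 9210) = (13194 + 5755)*(-1/6597) + 21891/(-4341 - 9210) = 18949*(-1/6597) + 21891/(-13551) = -18949/6597 + 21891*(-1/13551) = -18949/6597 - 7297/4517 = -133730942/29798649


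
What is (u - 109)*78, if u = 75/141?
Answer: -397644/47 ≈ -8460.5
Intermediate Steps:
u = 25/47 (u = 75*(1/141) = 25/47 ≈ 0.53191)
(u - 109)*78 = (25/47 - 109)*78 = -5098/47*78 = -397644/47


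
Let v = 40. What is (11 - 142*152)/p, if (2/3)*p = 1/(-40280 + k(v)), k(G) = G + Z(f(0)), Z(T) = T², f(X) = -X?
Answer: 578731680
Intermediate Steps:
k(G) = G (k(G) = G + (-1*0)² = G + 0² = G + 0 = G)
p = -3/80480 (p = 3/(2*(-40280 + 40)) = (3/2)/(-40240) = (3/2)*(-1/40240) = -3/80480 ≈ -3.7276e-5)
(11 - 142*152)/p = (11 - 142*152)/(-3/80480) = (11 - 21584)*(-80480/3) = -21573*(-80480/3) = 578731680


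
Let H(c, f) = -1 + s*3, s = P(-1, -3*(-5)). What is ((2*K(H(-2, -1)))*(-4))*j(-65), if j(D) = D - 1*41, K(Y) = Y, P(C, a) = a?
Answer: 37312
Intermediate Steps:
s = 15 (s = -3*(-5) = 15)
H(c, f) = 44 (H(c, f) = -1 + 15*3 = -1 + 45 = 44)
j(D) = -41 + D (j(D) = D - 41 = -41 + D)
((2*K(H(-2, -1)))*(-4))*j(-65) = ((2*44)*(-4))*(-41 - 65) = (88*(-4))*(-106) = -352*(-106) = 37312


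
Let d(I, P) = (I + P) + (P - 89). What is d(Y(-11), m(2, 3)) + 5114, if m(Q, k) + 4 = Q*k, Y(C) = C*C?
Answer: 5150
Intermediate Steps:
Y(C) = C²
m(Q, k) = -4 + Q*k
d(I, P) = -89 + I + 2*P (d(I, P) = (I + P) + (-89 + P) = -89 + I + 2*P)
d(Y(-11), m(2, 3)) + 5114 = (-89 + (-11)² + 2*(-4 + 2*3)) + 5114 = (-89 + 121 + 2*(-4 + 6)) + 5114 = (-89 + 121 + 2*2) + 5114 = (-89 + 121 + 4) + 5114 = 36 + 5114 = 5150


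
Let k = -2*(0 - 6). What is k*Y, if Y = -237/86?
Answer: -1422/43 ≈ -33.070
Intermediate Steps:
Y = -237/86 (Y = -237*1/86 = -237/86 ≈ -2.7558)
k = 12 (k = -2*(-6) = 12)
k*Y = 12*(-237/86) = -1422/43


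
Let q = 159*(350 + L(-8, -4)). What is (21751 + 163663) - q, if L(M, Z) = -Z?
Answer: 129128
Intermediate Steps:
q = 56286 (q = 159*(350 - 1*(-4)) = 159*(350 + 4) = 159*354 = 56286)
(21751 + 163663) - q = (21751 + 163663) - 1*56286 = 185414 - 56286 = 129128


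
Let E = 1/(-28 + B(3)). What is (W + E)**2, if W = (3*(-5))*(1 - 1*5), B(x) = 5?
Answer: 1901641/529 ≈ 3594.8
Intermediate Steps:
W = 60 (W = -15*(1 - 5) = -15*(-4) = 60)
E = -1/23 (E = 1/(-28 + 5) = 1/(-23) = -1/23 ≈ -0.043478)
(W + E)**2 = (60 - 1/23)**2 = (1379/23)**2 = 1901641/529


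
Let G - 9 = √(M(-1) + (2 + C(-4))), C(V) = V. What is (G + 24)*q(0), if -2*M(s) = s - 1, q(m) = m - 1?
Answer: -33 - I ≈ -33.0 - 1.0*I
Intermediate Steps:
q(m) = -1 + m
M(s) = ½ - s/2 (M(s) = -(s - 1)/2 = -(-1 + s)/2 = ½ - s/2)
G = 9 + I (G = 9 + √((½ - ½*(-1)) + (2 - 4)) = 9 + √((½ + ½) - 2) = 9 + √(1 - 2) = 9 + √(-1) = 9 + I ≈ 9.0 + 1.0*I)
(G + 24)*q(0) = ((9 + I) + 24)*(-1 + 0) = (33 + I)*(-1) = -33 - I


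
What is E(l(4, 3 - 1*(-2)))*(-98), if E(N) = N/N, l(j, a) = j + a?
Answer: -98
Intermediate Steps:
l(j, a) = a + j
E(N) = 1
E(l(4, 3 - 1*(-2)))*(-98) = 1*(-98) = -98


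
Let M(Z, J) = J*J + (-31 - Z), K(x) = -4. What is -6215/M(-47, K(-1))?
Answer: -6215/32 ≈ -194.22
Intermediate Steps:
M(Z, J) = -31 + J**2 - Z (M(Z, J) = J**2 + (-31 - Z) = -31 + J**2 - Z)
-6215/M(-47, K(-1)) = -6215/(-31 + (-4)**2 - 1*(-47)) = -6215/(-31 + 16 + 47) = -6215/32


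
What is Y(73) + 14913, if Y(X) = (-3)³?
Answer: 14886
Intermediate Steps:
Y(X) = -27
Y(73) + 14913 = -27 + 14913 = 14886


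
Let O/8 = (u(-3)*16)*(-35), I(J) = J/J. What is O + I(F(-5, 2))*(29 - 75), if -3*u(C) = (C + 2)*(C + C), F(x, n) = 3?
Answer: 8914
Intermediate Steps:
I(J) = 1
u(C) = -2*C*(2 + C)/3 (u(C) = -(C + 2)*(C + C)/3 = -(2 + C)*2*C/3 = -2*C*(2 + C)/3)
O = 8960 (O = 8*((-2/3*(-3)*(2 - 3)*16)*(-35)) = 8*((-2/3*(-3)*(-1)*16)*(-35)) = 8*(-2*16*(-35)) = 8*(-32*(-35)) = 8*1120 = 8960)
O + I(F(-5, 2))*(29 - 75) = 8960 + 1*(29 - 75) = 8960 + 1*(-46) = 8960 - 46 = 8914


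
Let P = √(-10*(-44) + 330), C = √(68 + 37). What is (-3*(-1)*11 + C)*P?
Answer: √770*(33 + √105) ≈ 1200.1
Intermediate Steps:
C = √105 ≈ 10.247
P = √770 (P = √(440 + 330) = √770 ≈ 27.749)
(-3*(-1)*11 + C)*P = (-3*(-1)*11 + √105)*√770 = (3*11 + √105)*√770 = (33 + √105)*√770 = √770*(33 + √105)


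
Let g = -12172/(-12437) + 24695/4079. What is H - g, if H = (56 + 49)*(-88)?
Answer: -469106813823/50730523 ≈ -9247.0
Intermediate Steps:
g = 356781303/50730523 (g = -12172*(-1/12437) + 24695*(1/4079) = 12172/12437 + 24695/4079 = 356781303/50730523 ≈ 7.0329)
H = -9240 (H = 105*(-88) = -9240)
H - g = -9240 - 1*356781303/50730523 = -9240 - 356781303/50730523 = -469106813823/50730523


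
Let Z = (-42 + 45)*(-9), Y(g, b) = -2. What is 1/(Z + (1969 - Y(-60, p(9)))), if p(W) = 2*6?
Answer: 1/1944 ≈ 0.00051440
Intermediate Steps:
p(W) = 12
Z = -27 (Z = 3*(-9) = -27)
1/(Z + (1969 - Y(-60, p(9)))) = 1/(-27 + (1969 - 1*(-2))) = 1/(-27 + (1969 + 2)) = 1/(-27 + 1971) = 1/1944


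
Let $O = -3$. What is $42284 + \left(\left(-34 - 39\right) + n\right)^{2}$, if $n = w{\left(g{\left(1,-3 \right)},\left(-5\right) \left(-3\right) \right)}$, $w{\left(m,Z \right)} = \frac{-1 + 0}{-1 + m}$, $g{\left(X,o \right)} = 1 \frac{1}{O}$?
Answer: $\frac{760065}{16} \approx 47504.0$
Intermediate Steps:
$g{\left(X,o \right)} = - \frac{1}{3}$ ($g{\left(X,o \right)} = 1 \frac{1}{-3} = 1 \left(- \frac{1}{3}\right) = - \frac{1}{3}$)
$w{\left(m,Z \right)} = - \frac{1}{-1 + m}$
$n = \frac{3}{4}$ ($n = - \frac{1}{-1 - \frac{1}{3}} = - \frac{1}{- \frac{4}{3}} = \left(-1\right) \left(- \frac{3}{4}\right) = \frac{3}{4} \approx 0.75$)
$42284 + \left(\left(-34 - 39\right) + n\right)^{2} = 42284 + \left(\left(-34 - 39\right) + \frac{3}{4}\right)^{2} = 42284 + \left(-73 + \frac{3}{4}\right)^{2} = 42284 + \left(- \frac{289}{4}\right)^{2} = 42284 + \frac{83521}{16} = \frac{760065}{16}$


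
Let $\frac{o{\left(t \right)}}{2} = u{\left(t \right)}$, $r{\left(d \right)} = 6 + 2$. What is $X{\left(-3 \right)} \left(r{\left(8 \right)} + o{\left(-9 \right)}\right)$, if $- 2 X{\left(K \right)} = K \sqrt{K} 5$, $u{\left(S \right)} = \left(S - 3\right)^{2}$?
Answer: $2220 i \sqrt{3} \approx 3845.2 i$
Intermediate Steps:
$r{\left(d \right)} = 8$
$u{\left(S \right)} = \left(-3 + S\right)^{2}$
$o{\left(t \right)} = 2 \left(-3 + t\right)^{2}$
$X{\left(K \right)} = - \frac{5 K^{\frac{3}{2}}}{2}$ ($X{\left(K \right)} = - \frac{K \sqrt{K} 5}{2} = - \frac{K^{\frac{3}{2}} \cdot 5}{2} = - \frac{5 K^{\frac{3}{2}}}{2}$)
$X{\left(-3 \right)} \left(r{\left(8 \right)} + o{\left(-9 \right)}\right) = - \frac{5 \left(-3\right)^{\frac{3}{2}}}{2} \left(8 + 2 \left(-3 - 9\right)^{2}\right) = - \frac{5 \left(- 3 i \sqrt{3}\right)}{2} \left(8 + 2 \left(-12\right)^{2}\right) = \frac{15 i \sqrt{3}}{2} \left(8 + 2 \cdot 144\right) = \frac{15 i \sqrt{3}}{2} \left(8 + 288\right) = \frac{15 i \sqrt{3}}{2} \cdot 296 = 2220 i \sqrt{3}$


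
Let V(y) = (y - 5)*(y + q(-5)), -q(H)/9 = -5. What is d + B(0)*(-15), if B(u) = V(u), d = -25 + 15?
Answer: 3365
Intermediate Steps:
d = -10
q(H) = 45 (q(H) = -9*(-5) = 45)
V(y) = (-5 + y)*(45 + y) (V(y) = (y - 5)*(y + 45) = (-5 + y)*(45 + y))
B(u) = -225 + u**2 + 40*u
d + B(0)*(-15) = -10 + (-225 + 0**2 + 40*0)*(-15) = -10 + (-225 + 0 + 0)*(-15) = -10 - 225*(-15) = -10 + 3375 = 3365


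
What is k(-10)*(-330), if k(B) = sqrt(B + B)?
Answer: -660*I*sqrt(5) ≈ -1475.8*I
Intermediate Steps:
k(B) = sqrt(2)*sqrt(B) (k(B) = sqrt(2*B) = sqrt(2)*sqrt(B))
k(-10)*(-330) = (sqrt(2)*sqrt(-10))*(-330) = (sqrt(2)*(I*sqrt(10)))*(-330) = (2*I*sqrt(5))*(-330) = -660*I*sqrt(5)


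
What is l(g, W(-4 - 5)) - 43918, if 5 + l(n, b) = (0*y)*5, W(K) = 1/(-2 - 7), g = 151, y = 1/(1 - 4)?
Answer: -43923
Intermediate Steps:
y = -1/3 (y = 1/(-3) = -1/3 ≈ -0.33333)
W(K) = -1/9 (W(K) = 1/(-9) = -1/9)
l(n, b) = -5 (l(n, b) = -5 + (0*(-1/3))*5 = -5 + 0*5 = -5 + 0 = -5)
l(g, W(-4 - 5)) - 43918 = -5 - 43918 = -43923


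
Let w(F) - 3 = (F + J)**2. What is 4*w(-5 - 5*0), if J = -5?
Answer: 412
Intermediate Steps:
w(F) = 3 + (-5 + F)**2 (w(F) = 3 + (F - 5)**2 = 3 + (-5 + F)**2)
4*w(-5 - 5*0) = 4*(3 + (-5 + (-5 - 5*0))**2) = 4*(3 + (-5 + (-5 + 0))**2) = 4*(3 + (-5 - 5)**2) = 4*(3 + (-10)**2) = 4*(3 + 100) = 4*103 = 412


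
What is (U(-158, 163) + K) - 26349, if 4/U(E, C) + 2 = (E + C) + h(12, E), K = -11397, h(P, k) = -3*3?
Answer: -113240/3 ≈ -37747.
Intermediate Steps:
h(P, k) = -9
U(E, C) = 4/(-11 + C + E) (U(E, C) = 4/(-2 + ((E + C) - 9)) = 4/(-2 + ((C + E) - 9)) = 4/(-2 + (-9 + C + E)) = 4/(-11 + C + E))
(U(-158, 163) + K) - 26349 = (4/(-11 + 163 - 158) - 11397) - 26349 = (4/(-6) - 11397) - 26349 = (4*(-⅙) - 11397) - 26349 = (-⅔ - 11397) - 26349 = -34193/3 - 26349 = -113240/3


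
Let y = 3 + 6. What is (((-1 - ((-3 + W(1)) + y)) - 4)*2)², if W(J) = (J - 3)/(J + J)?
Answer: 400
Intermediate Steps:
W(J) = (-3 + J)/(2*J) (W(J) = (-3 + J)/((2*J)) = (-3 + J)*(1/(2*J)) = (-3 + J)/(2*J))
y = 9
(((-1 - ((-3 + W(1)) + y)) - 4)*2)² = (((-1 - ((-3 + (½)*(-3 + 1)/1) + 9)) - 4)*2)² = (((-1 - ((-3 + (½)*1*(-2)) + 9)) - 4)*2)² = (((-1 - ((-3 - 1) + 9)) - 4)*2)² = (((-1 - (-4 + 9)) - 4)*2)² = (((-1 - 1*5) - 4)*2)² = (((-1 - 5) - 4)*2)² = ((-6 - 4)*2)² = (-10*2)² = (-20)² = 400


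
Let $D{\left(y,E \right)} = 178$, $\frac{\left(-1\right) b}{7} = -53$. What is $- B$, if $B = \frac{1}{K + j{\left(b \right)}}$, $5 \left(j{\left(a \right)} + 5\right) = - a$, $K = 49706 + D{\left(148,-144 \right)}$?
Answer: $- \frac{5}{249024} \approx -2.0078 \cdot 10^{-5}$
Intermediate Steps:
$b = 371$ ($b = \left(-7\right) \left(-53\right) = 371$)
$K = 49884$ ($K = 49706 + 178 = 49884$)
$j{\left(a \right)} = -5 - \frac{a}{5}$ ($j{\left(a \right)} = -5 + \frac{\left(-1\right) a}{5} = -5 - \frac{a}{5}$)
$B = \frac{5}{249024}$ ($B = \frac{1}{49884 - \frac{396}{5}} = \frac{1}{\frac{249024}{5}} = \frac{5}{249024} \approx 2.0078 \cdot 10^{-5}$)
$- B = \left(-1\right) \frac{5}{249024} = - \frac{5}{249024}$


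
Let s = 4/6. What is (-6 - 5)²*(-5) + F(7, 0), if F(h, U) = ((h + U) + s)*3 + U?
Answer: -582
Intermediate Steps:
s = ⅔ (s = 4*(⅙) = ⅔ ≈ 0.66667)
F(h, U) = 2 + 3*h + 4*U (F(h, U) = ((h + U) + ⅔)*3 + U = ((U + h) + ⅔)*3 + U = (⅔ + U + h)*3 + U = (2 + 3*U + 3*h) + U = 2 + 3*h + 4*U)
(-6 - 5)²*(-5) + F(7, 0) = (-6 - 5)²*(-5) + (2 + 3*7 + 4*0) = (-11)²*(-5) + (2 + 21 + 0) = 121*(-5) + 23 = -605 + 23 = -582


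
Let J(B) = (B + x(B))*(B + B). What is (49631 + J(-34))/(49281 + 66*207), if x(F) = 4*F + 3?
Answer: 20329/20981 ≈ 0.96892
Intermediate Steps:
x(F) = 3 + 4*F
J(B) = 2*B*(3 + 5*B) (J(B) = (B + (3 + 4*B))*(B + B) = (3 + 5*B)*(2*B) = 2*B*(3 + 5*B))
(49631 + J(-34))/(49281 + 66*207) = (49631 + 2*(-34)*(3 + 5*(-34)))/(49281 + 66*207) = (49631 + 2*(-34)*(3 - 170))/(49281 + 13662) = (49631 + 2*(-34)*(-167))/62943 = (49631 + 11356)*(1/62943) = 60987*(1/62943) = 20329/20981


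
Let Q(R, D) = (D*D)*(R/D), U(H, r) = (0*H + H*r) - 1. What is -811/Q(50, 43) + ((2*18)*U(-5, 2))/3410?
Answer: -32881/66650 ≈ -0.49334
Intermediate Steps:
U(H, r) = -1 + H*r (U(H, r) = (0 + H*r) - 1 = H*r - 1 = -1 + H*r)
Q(R, D) = D*R (Q(R, D) = D²*(R/D) = D*R)
-811/Q(50, 43) + ((2*18)*U(-5, 2))/3410 = -811/(43*50) + ((2*18)*(-1 - 5*2))/3410 = -811/2150 + (36*(-1 - 10))*(1/3410) = -811*1/2150 + (36*(-11))*(1/3410) = -811/2150 - 396*1/3410 = -811/2150 - 18/155 = -32881/66650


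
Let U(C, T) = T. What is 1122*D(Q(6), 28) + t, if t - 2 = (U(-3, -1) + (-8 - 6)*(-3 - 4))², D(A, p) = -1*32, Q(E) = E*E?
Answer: -26493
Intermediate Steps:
Q(E) = E²
D(A, p) = -32
t = 9411 (t = 2 + (-1 + (-8 - 6)*(-3 - 4))² = 2 + (-1 - 14*(-7))² = 2 + (-1 + 98)² = 2 + 97² = 2 + 9409 = 9411)
1122*D(Q(6), 28) + t = 1122*(-32) + 9411 = -35904 + 9411 = -26493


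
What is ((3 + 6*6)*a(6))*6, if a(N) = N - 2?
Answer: 936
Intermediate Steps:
a(N) = -2 + N
((3 + 6*6)*a(6))*6 = ((3 + 6*6)*(-2 + 6))*6 = ((3 + 36)*4)*6 = (39*4)*6 = 156*6 = 936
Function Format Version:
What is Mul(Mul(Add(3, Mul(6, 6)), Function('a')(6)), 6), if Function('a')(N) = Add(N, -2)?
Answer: 936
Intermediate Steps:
Function('a')(N) = Add(-2, N)
Mul(Mul(Add(3, Mul(6, 6)), Function('a')(6)), 6) = Mul(Mul(Add(3, Mul(6, 6)), Add(-2, 6)), 6) = Mul(Mul(Add(3, 36), 4), 6) = Mul(Mul(39, 4), 6) = Mul(156, 6) = 936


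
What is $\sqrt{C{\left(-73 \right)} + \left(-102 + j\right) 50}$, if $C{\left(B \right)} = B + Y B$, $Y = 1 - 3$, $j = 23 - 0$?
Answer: $i \sqrt{3877} \approx 62.266 i$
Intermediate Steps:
$j = 23$ ($j = 23 + 0 = 23$)
$Y = -2$
$C{\left(B \right)} = - B$ ($C{\left(B \right)} = B - 2 B = - B$)
$\sqrt{C{\left(-73 \right)} + \left(-102 + j\right) 50} = \sqrt{\left(-1\right) \left(-73\right) + \left(-102 + 23\right) 50} = \sqrt{73 - 3950} = \sqrt{-3877} = i \sqrt{3877}$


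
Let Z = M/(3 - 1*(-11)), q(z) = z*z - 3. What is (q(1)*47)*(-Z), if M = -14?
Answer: -94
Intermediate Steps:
q(z) = -3 + z² (q(z) = z² - 3 = -3 + z²)
Z = -1 (Z = -14/(3 - 1*(-11)) = -14/(3 + 11) = -14/14 = -14*1/14 = -1)
(q(1)*47)*(-Z) = ((-3 + 1²)*47)*(-1*(-1)) = ((-3 + 1)*47)*1 = -2*47*1 = -94*1 = -94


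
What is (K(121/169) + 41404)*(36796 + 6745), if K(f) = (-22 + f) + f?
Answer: 304517045800/169 ≈ 1.8019e+9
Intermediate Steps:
K(f) = -22 + 2*f
(K(121/169) + 41404)*(36796 + 6745) = ((-22 + 2*(121/169)) + 41404)*(36796 + 6745) = ((-22 + 2*(121*(1/169))) + 41404)*43541 = ((-22 + 2*(121/169)) + 41404)*43541 = ((-22 + 242/169) + 41404)*43541 = (-3476/169 + 41404)*43541 = (6993800/169)*43541 = 304517045800/169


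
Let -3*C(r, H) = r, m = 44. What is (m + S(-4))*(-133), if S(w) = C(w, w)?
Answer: -18088/3 ≈ -6029.3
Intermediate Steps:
C(r, H) = -r/3
S(w) = -w/3
(m + S(-4))*(-133) = (44 - ⅓*(-4))*(-133) = (44 + 4/3)*(-133) = (136/3)*(-133) = -18088/3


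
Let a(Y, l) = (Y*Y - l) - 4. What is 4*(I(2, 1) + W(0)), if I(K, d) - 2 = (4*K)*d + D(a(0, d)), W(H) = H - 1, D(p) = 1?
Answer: 40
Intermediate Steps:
a(Y, l) = -4 + Y² - l (a(Y, l) = (Y² - l) - 4 = -4 + Y² - l)
W(H) = -1 + H
I(K, d) = 3 + 4*K*d (I(K, d) = 2 + ((4*K)*d + 1) = 2 + (4*K*d + 1) = 2 + (1 + 4*K*d) = 3 + 4*K*d)
4*(I(2, 1) + W(0)) = 4*((3 + 4*2*1) + (-1 + 0)) = 4*((3 + 8) - 1) = 4*(11 - 1) = 4*10 = 40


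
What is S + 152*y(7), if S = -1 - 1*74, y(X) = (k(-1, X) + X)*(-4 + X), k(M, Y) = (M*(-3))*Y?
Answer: 12693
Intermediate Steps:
k(M, Y) = -3*M*Y (k(M, Y) = (-3*M)*Y = -3*M*Y)
y(X) = 4*X*(-4 + X) (y(X) = (-3*(-1)*X + X)*(-4 + X) = (3*X + X)*(-4 + X) = (4*X)*(-4 + X) = 4*X*(-4 + X))
S = -75 (S = -1 - 74 = -75)
S + 152*y(7) = -75 + 152*(4*7*(-4 + 7)) = -75 + 152*(4*7*3) = -75 + 152*84 = -75 + 12768 = 12693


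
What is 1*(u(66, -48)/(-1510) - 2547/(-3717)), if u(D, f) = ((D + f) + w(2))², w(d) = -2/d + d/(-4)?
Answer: 1259563/2494520 ≈ 0.50493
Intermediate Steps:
w(d) = -2/d - d/4 (w(d) = -2/d + d*(-¼) = -2/d - d/4)
u(D, f) = (-3/2 + D + f)² (u(D, f) = ((D + f) + (-2/2 - ¼*2))² = ((D + f) + (-2*½ - ½))² = ((D + f) + (-1 - ½))² = ((D + f) - 3/2)² = (-3/2 + D + f)²)
1*(u(66, -48)/(-1510) - 2547/(-3717)) = 1*(((-3 + 2*66 + 2*(-48))²/4)/(-1510) - 2547/(-3717)) = 1*(((-3 + 132 - 96)²/4)*(-1/1510) - 2547*(-1/3717)) = 1*(((¼)*33²)*(-1/1510) + 283/413) = 1*(((¼)*1089)*(-1/1510) + 283/413) = 1*((1089/4)*(-1/1510) + 283/413) = 1*(-1089/6040 + 283/413) = 1*(1259563/2494520) = 1259563/2494520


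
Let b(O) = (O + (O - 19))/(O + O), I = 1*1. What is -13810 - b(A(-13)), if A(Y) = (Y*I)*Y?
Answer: -4668099/338 ≈ -13811.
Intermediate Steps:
I = 1
A(Y) = Y² (A(Y) = (Y*1)*Y = Y*Y = Y²)
b(O) = (-19 + 2*O)/(2*O) (b(O) = (O + (-19 + O))/((2*O)) = (-19 + 2*O)*(1/(2*O)) = (-19 + 2*O)/(2*O))
-13810 - b(A(-13)) = -13810 - (-19/2 + (-13)²)/((-13)²) = -13810 - (-19/2 + 169)/169 = -13810 - 319/(169*2) = -13810 - 1*319/338 = -13810 - 319/338 = -4668099/338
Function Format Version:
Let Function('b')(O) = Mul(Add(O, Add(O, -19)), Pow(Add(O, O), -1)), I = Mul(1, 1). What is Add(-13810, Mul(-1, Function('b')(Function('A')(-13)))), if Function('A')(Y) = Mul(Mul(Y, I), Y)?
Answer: Rational(-4668099, 338) ≈ -13811.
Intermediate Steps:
I = 1
Function('A')(Y) = Pow(Y, 2) (Function('A')(Y) = Mul(Mul(Y, 1), Y) = Mul(Y, Y) = Pow(Y, 2))
Function('b')(O) = Mul(Rational(1, 2), Pow(O, -1), Add(-19, Mul(2, O))) (Function('b')(O) = Mul(Add(O, Add(-19, O)), Pow(Mul(2, O), -1)) = Mul(Add(-19, Mul(2, O)), Mul(Rational(1, 2), Pow(O, -1))) = Mul(Rational(1, 2), Pow(O, -1), Add(-19, Mul(2, O))))
Add(-13810, Mul(-1, Function('b')(Function('A')(-13)))) = Add(-13810, Mul(-1, Mul(Pow(Pow(-13, 2), -1), Add(Rational(-19, 2), Pow(-13, 2))))) = Add(-13810, Mul(-1, Mul(Pow(169, -1), Add(Rational(-19, 2), 169)))) = Add(-13810, Mul(-1, Mul(Rational(1, 169), Rational(319, 2)))) = Add(-13810, Mul(-1, Rational(319, 338))) = Add(-13810, Rational(-319, 338)) = Rational(-4668099, 338)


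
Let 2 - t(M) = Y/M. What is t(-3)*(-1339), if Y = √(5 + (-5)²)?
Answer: -2678 - 1339*√30/3 ≈ -5122.7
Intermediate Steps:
Y = √30 (Y = √(5 + 25) = √30 ≈ 5.4772)
t(M) = 2 - √30/M
t(-3)*(-1339) = (2 - 1*√30/(-3))*(-1339) = (2 - 1*√30*(-⅓))*(-1339) = (2 + √30/3)*(-1339) = -2678 - 1339*√30/3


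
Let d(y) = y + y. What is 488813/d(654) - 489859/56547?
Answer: 9000057713/24654492 ≈ 365.05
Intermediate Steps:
d(y) = 2*y
488813/d(654) - 489859/56547 = 488813/((2*654)) - 489859/56547 = 488813/1308 - 489859*1/56547 = 488813*(1/1308) - 489859/56547 = 488813/1308 - 489859/56547 = 9000057713/24654492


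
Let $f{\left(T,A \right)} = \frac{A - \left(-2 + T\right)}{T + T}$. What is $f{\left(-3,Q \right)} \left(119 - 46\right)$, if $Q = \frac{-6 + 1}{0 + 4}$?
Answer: $- \frac{365}{8} \approx -45.625$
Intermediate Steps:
$Q = - \frac{5}{4} \approx -1.25$
$f{\left(T,A \right)} = \frac{2 + A - T}{2 T}$
$f{\left(-3,Q \right)} \left(119 - 46\right) = \frac{2 - \frac{5}{4} - -3}{2 \left(-3\right)} \left(119 - 46\right) = \frac{1}{2} \left(- \frac{1}{3}\right) \left(2 - \frac{5}{4} + 3\right) 73 = \frac{1}{2} \left(- \frac{1}{3}\right) \frac{15}{4} \cdot 73 = \left(- \frac{5}{8}\right) 73 = - \frac{365}{8}$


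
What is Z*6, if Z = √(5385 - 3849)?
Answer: 96*√6 ≈ 235.15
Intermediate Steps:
Z = 16*√6 (Z = √1536 = 16*√6 ≈ 39.192)
Z*6 = (16*√6)*6 = 96*√6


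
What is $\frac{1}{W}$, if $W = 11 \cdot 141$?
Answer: $\frac{1}{1551} \approx 0.00064475$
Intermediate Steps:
$W = 1551$
$\frac{1}{W} = \frac{1}{1551}$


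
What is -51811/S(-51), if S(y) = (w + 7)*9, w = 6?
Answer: -51811/117 ≈ -442.83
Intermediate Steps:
S(y) = 117 (S(y) = (6 + 7)*9 = 13*9 = 117)
-51811/S(-51) = -51811/117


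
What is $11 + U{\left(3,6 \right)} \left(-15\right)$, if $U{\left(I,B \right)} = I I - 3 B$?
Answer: $146$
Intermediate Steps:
$U{\left(I,B \right)} = I^{2} - 3 B$
$11 + U{\left(3,6 \right)} \left(-15\right) = 11 + \left(3^{2} - 18\right) \left(-15\right) = 11 + \left(9 - 18\right) \left(-15\right) = 11 - -135 = 11 + 135 = 146$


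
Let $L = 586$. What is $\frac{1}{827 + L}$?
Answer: $\frac{1}{1413} \approx 0.00070771$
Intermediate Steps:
$\frac{1}{827 + L} = \frac{1}{827 + 586} = \frac{1}{1413}$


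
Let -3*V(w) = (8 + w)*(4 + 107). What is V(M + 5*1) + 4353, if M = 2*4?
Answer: 3576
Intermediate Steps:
M = 8
V(w) = -296 - 37*w (V(w) = -(8 + w)*(4 + 107)/3 = -(8 + w)*111/3 = -(888 + 111*w)/3 = -296 - 37*w)
V(M + 5*1) + 4353 = (-296 - 37*(8 + 5*1)) + 4353 = (-296 - 37*(8 + 5)) + 4353 = (-296 - 37*13) + 4353 = (-296 - 481) + 4353 = -777 + 4353 = 3576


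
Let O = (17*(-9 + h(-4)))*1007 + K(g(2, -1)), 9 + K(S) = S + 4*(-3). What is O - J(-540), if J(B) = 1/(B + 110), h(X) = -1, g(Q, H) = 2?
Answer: -73619869/430 ≈ -1.7121e+5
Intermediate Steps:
K(S) = -21 + S (K(S) = -9 + (S + 4*(-3)) = -9 + (S - 12) = -9 + (-12 + S) = -21 + S)
J(B) = 1/(110 + B)
O = -171209 (O = (17*(-9 - 1))*1007 + (-21 + 2) = (17*(-10))*1007 - 19 = -170*1007 - 19 = -171190 - 19 = -171209)
O - J(-540) = -171209 - 1/(110 - 540) = -171209 - 1/(-430) = -171209 - 1*(-1/430) = -171209 + 1/430 = -73619869/430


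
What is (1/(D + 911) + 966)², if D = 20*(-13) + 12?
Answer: 410187730681/439569 ≈ 9.3316e+5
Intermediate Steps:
D = -248 (D = -260 + 12 = -248)
(1/(D + 911) + 966)² = (1/(-248 + 911) + 966)² = (1/663 + 966)² = (640459/663)² = 410187730681/439569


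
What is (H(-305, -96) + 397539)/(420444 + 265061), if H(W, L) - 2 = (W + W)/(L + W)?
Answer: 159414551/274887505 ≈ 0.57993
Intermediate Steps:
H(W, L) = 2 + 2*W/(L + W) (H(W, L) = 2 + (W + W)/(L + W) = 2 + (2*W)/(L + W) = 2 + 2*W/(L + W))
(H(-305, -96) + 397539)/(420444 + 265061) = (2*(-96 + 2*(-305))/(-96 - 305) + 397539)/(420444 + 265061) = (2*(-96 - 610)/(-401) + 397539)/685505 = (2*(-1/401)*(-706) + 397539)*(1/685505) = (1412/401 + 397539)*(1/685505) = (159414551/401)*(1/685505) = 159414551/274887505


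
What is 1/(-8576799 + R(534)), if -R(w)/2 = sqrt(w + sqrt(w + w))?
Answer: -1/(8576799 + 2*sqrt(534 + 2*sqrt(267))) ≈ -1.1659e-7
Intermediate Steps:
R(w) = -2*sqrt(w + sqrt(2)*sqrt(w)) (R(w) = -2*sqrt(w + sqrt(w + w)) = -2*sqrt(w + sqrt(2*w)) = -2*sqrt(w + sqrt(2)*sqrt(w)))
1/(-8576799 + R(534)) = 1/(-8576799 - 2*sqrt(534 + sqrt(2)*sqrt(534))) = 1/(-8576799 - 2*sqrt(534 + 2*sqrt(267)))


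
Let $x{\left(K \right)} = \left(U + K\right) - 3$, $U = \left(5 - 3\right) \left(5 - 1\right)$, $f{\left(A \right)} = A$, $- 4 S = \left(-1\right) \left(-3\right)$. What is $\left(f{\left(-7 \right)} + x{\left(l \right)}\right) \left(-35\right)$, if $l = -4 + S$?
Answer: $\frac{945}{4} \approx 236.25$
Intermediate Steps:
$S = - \frac{3}{4}$ ($S = - \frac{\left(-1\right) \left(-3\right)}{4} = \left(- \frac{1}{4}\right) 3 = - \frac{3}{4} \approx -0.75$)
$U = 8$ ($U = 2 \cdot 4 = 8$)
$l = - \frac{19}{4}$ ($l = -4 - \frac{3}{4} = - \frac{19}{4} \approx -4.75$)
$x{\left(K \right)} = 5 + K$ ($x{\left(K \right)} = \left(8 + K\right) - 3 = 5 + K$)
$\left(f{\left(-7 \right)} + x{\left(l \right)}\right) \left(-35\right) = \left(-7 + \left(5 - \frac{19}{4}\right)\right) \left(-35\right) = \left(-7 + \frac{1}{4}\right) \left(-35\right) = \left(- \frac{27}{4}\right) \left(-35\right) = \frac{945}{4}$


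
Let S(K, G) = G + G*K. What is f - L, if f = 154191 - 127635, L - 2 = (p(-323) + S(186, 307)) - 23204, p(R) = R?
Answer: -7328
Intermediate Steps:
L = 33884 (L = 2 + ((-323 + 307*(1 + 186)) - 23204) = 2 + ((-323 + 307*187) - 23204) = 2 + ((-323 + 57409) - 23204) = 2 + (57086 - 23204) = 2 + 33882 = 33884)
f = 26556
f - L = 26556 - 1*33884 = 26556 - 33884 = -7328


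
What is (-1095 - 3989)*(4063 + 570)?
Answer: -23554172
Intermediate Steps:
(-1095 - 3989)*(4063 + 570) = -5084*4633 = -23554172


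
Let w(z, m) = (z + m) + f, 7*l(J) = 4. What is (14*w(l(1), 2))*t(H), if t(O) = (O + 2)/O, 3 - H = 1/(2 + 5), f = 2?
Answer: 544/5 ≈ 108.80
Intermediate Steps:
l(J) = 4/7 (l(J) = (1/7)*4 = 4/7)
H = 20/7 (H = 3 - 1/(2 + 5) = 3 - 1/7 = 20/7 ≈ 2.8571)
w(z, m) = 2 + m + z (w(z, m) = (z + m) + 2 = (m + z) + 2 = 2 + m + z)
t(O) = (2 + O)/O
(14*w(l(1), 2))*t(H) = (14*(2 + 2 + 4/7))*((2 + 20/7)/(20/7)) = (14*(32/7))*((7/20)*(34/7)) = 64*(17/10) = 544/5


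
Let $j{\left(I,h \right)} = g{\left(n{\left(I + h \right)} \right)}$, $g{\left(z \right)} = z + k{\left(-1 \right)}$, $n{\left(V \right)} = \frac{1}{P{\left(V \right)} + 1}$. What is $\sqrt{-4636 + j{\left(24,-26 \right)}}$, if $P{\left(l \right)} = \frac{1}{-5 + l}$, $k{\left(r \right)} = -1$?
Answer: $\frac{i \sqrt{166890}}{6} \approx 68.087 i$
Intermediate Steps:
$n{\left(V \right)} = \frac{1}{1 + \frac{1}{-5 + V}}$ ($n{\left(V \right)} = \frac{1}{\frac{1}{-5 + V} + 1} = \frac{1}{1 + \frac{1}{-5 + V}}$)
$g{\left(z \right)} = -1 + z$ ($g{\left(z \right)} = z - 1 = -1 + z$)
$j{\left(I,h \right)} = -1 + \frac{-5 + I + h}{-4 + I + h}$ ($j{\left(I,h \right)} = -1 + \frac{-5 + \left(I + h\right)}{-4 + \left(I + h\right)} = -1 + \frac{-5 + I + h}{-4 + I + h}$)
$\sqrt{-4636 + j{\left(24,-26 \right)}} = \sqrt{-4636 - \frac{1}{-4 + 24 - 26}} = \sqrt{-4636 - \frac{1}{-6}} = \sqrt{-4636 - - \frac{1}{6}} = \sqrt{-4636 + \frac{1}{6}} = \sqrt{- \frac{27815}{6}} = \frac{i \sqrt{166890}}{6}$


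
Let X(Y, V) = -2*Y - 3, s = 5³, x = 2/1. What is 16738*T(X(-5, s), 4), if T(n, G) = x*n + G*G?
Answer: 502140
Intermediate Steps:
x = 2 (x = 2*1 = 2)
s = 125
X(Y, V) = -3 - 2*Y
T(n, G) = G² + 2*n (T(n, G) = 2*n + G*G = 2*n + G² = G² + 2*n)
16738*T(X(-5, s), 4) = 16738*(4² + 2*(-3 - 2*(-5))) = 16738*(16 + 2*(-3 + 10)) = 16738*(16 + 2*7) = 16738*(16 + 14) = 16738*30 = 502140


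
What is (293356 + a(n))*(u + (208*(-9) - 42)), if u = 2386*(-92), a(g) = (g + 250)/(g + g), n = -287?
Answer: -18642561399653/287 ≈ -6.4957e+10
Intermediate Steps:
a(g) = (250 + g)/(2*g) (a(g) = (250 + g)/((2*g)) = (250 + g)*(1/(2*g)) = (250 + g)/(2*g))
u = -219512
(293356 + a(n))*(u + (208*(-9) - 42)) = (293356 + (½)*(250 - 287)/(-287))*(-219512 + (208*(-9) - 42)) = (293356 + (½)*(-1/287)*(-37))*(-219512 + (-1872 - 42)) = (293356 + 37/574)*(-219512 - 1914) = (168386381/574)*(-221426) = -18642561399653/287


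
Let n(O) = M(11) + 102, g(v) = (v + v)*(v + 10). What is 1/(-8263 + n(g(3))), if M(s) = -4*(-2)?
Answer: -1/8153 ≈ -0.00012265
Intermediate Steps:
g(v) = 2*v*(10 + v) (g(v) = (2*v)*(10 + v) = 2*v*(10 + v))
M(s) = 8
n(O) = 110 (n(O) = 8 + 102 = 110)
1/(-8263 + n(g(3))) = 1/(-8263 + 110) = 1/(-8153) = -1/8153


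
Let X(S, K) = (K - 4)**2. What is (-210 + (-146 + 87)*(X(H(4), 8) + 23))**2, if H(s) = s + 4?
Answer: 6305121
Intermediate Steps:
H(s) = 4 + s
X(S, K) = (-4 + K)**2
(-210 + (-146 + 87)*(X(H(4), 8) + 23))**2 = (-210 + (-146 + 87)*((-4 + 8)**2 + 23))**2 = (-210 - 59*(4**2 + 23))**2 = (-210 - 59*(16 + 23))**2 = (-210 - 59*39)**2 = (-210 - 2301)**2 = (-2511)**2 = 6305121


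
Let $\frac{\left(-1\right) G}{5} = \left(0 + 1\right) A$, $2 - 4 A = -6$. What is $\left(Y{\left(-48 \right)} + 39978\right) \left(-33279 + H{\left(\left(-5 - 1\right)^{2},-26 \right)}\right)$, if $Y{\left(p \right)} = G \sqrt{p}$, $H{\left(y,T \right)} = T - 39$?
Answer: $-1333026432 + 1333760 i \sqrt{3} \approx -1.333 \cdot 10^{9} + 2.3101 \cdot 10^{6} i$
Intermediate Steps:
$A = 2$ ($A = \frac{1}{2} - - \frac{3}{2} = \frac{1}{2} + \frac{3}{2} = 2$)
$G = -10$ ($G = - 5 \left(0 + 1\right) 2 = - 5 \cdot 1 \cdot 2 = \left(-5\right) 2 = -10$)
$H{\left(y,T \right)} = -39 + T$
$Y{\left(p \right)} = - 10 \sqrt{p}$
$\left(Y{\left(-48 \right)} + 39978\right) \left(-33279 + H{\left(\left(-5 - 1\right)^{2},-26 \right)}\right) = \left(- 10 \sqrt{-48} + 39978\right) \left(-33279 - 65\right) = \left(- 10 \cdot 4 i \sqrt{3} + 39978\right) \left(-33279 - 65\right) = \left(- 40 i \sqrt{3} + 39978\right) \left(-33344\right) = \left(39978 - 40 i \sqrt{3}\right) \left(-33344\right) = -1333026432 + 1333760 i \sqrt{3}$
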